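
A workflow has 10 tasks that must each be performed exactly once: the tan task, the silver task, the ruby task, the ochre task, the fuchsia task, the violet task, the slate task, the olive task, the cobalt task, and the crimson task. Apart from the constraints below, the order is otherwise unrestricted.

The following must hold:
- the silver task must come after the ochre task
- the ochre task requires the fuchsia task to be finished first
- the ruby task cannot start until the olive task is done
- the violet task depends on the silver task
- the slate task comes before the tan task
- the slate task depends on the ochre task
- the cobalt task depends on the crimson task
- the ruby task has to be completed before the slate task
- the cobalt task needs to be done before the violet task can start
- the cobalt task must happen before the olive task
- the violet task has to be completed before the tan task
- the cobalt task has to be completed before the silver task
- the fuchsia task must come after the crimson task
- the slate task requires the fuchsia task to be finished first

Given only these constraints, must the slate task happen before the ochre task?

In fact the dependencies run the other way: the ochre task → the slate task.
So the slate task does not have to come before the ochre task — it cannot.

No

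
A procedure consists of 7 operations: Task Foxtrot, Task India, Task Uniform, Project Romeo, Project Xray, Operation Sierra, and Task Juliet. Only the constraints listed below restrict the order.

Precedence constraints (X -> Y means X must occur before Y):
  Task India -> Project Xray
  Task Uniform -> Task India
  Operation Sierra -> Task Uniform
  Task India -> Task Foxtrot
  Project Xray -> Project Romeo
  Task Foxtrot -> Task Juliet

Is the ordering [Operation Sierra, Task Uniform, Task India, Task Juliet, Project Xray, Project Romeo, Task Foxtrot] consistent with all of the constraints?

No

Here Task Foxtrot comes after Task Juliet.
That contradicts the constraint that Task Foxtrot must precede Task Juliet.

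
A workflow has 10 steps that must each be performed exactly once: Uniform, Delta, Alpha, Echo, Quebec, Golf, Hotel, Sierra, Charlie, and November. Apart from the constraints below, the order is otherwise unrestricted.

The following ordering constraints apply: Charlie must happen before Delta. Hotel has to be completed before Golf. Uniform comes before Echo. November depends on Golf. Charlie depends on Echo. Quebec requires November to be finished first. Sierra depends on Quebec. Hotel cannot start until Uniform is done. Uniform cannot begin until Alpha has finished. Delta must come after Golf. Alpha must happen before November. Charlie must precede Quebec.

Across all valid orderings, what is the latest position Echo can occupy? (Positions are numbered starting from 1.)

Every step that must follow Echo has to come after it. Tracing all chains starting from Echo, those steps are: Delta, Quebec, Sierra, Charlie — 4 in total.
So at least 4 steps follow Echo, putting Echo no later than position 6. That position is achievable by scheduling everything else first.

6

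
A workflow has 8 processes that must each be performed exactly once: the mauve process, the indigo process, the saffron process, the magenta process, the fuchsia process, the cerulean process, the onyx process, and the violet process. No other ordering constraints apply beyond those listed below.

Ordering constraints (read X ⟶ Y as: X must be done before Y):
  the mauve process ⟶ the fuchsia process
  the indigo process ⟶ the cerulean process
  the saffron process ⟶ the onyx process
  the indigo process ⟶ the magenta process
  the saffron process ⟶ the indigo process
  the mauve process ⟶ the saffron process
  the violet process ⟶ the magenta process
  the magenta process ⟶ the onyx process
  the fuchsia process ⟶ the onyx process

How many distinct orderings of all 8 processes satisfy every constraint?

71

2 processes have no prerequisites (the mauve process, the violet process), so any of them could come first.
Systematically extending each partial ordering one process at a time and counting, there are 71 complete orderings.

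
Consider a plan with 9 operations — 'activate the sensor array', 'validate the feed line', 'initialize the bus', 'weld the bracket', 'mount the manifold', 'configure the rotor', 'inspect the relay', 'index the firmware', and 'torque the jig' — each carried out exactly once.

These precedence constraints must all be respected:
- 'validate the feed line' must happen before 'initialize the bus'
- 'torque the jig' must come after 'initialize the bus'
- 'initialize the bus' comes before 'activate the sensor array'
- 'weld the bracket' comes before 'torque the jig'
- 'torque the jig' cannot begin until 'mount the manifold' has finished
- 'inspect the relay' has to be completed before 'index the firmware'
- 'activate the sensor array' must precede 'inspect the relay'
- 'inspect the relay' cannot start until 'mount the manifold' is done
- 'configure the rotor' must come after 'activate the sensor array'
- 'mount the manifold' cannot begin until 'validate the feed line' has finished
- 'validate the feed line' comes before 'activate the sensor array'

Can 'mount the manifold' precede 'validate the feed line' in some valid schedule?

No

The constraints give a chain 'validate the feed line' → 'mount the manifold', which forces 'validate the feed line' before 'mount the manifold'.
So no valid ordering can have 'mount the manifold' before 'validate the feed line'.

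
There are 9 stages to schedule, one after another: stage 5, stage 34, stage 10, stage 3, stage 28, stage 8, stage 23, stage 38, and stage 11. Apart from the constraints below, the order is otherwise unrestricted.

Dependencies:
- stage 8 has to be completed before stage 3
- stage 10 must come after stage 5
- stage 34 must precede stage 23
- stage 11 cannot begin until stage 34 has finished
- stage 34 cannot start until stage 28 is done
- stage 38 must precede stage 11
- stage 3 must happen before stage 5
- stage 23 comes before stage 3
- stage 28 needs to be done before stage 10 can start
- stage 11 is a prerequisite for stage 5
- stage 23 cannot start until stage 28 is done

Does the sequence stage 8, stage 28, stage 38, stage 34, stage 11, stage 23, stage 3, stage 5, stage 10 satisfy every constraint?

Yes

Checking each listed constraint against this order: for instance, stage 28 is in position 2 and stage 10 in position 9, so that constraint holds — and the remaining constraints check out the same way.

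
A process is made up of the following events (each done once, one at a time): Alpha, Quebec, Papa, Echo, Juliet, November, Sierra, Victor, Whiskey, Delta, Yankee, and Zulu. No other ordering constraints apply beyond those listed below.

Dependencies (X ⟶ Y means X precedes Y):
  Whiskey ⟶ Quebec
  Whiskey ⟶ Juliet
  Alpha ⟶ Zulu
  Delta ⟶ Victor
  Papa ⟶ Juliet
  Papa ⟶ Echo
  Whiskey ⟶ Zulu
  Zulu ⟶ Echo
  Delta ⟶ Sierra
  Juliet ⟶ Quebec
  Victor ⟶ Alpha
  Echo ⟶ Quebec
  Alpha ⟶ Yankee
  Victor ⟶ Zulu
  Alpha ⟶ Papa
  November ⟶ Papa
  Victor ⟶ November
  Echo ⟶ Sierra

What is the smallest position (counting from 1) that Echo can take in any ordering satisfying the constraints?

8

Working backwards through the constraints from Echo, its full set of required predecessors is Alpha, Papa, November, Victor, Whiskey, Delta, Zulu — 7 of them.
With 7 mandatory predecessors, the earliest Echo can sit is position 7+1 = 8, and placing just those 7 first achieves it.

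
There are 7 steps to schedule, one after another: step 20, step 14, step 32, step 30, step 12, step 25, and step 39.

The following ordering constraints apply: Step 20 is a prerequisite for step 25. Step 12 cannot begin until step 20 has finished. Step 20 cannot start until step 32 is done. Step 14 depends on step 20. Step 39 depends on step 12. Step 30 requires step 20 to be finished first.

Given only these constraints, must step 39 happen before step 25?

No chain of constraints connects step 39 to step 25 in either direction.
There exist valid orderings with step 25 before step 39, so step 39 is not required to come first.

No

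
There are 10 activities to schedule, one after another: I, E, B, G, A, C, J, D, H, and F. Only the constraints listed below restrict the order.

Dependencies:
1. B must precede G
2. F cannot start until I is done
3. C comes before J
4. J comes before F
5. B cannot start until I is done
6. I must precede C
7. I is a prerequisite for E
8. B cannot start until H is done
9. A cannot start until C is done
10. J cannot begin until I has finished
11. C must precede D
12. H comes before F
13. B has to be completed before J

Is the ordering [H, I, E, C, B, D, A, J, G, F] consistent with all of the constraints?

Yes

Checking each listed constraint against this order: for instance, H is in position 1 and F in position 10, so that constraint holds — and the remaining constraints check out the same way.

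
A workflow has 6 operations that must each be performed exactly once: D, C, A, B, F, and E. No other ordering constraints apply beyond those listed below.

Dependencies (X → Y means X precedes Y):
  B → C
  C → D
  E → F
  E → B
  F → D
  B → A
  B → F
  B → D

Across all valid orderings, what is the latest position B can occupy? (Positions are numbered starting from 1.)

Following every chain forward from B, the operations that must come later are D, C, A, F — 4 of them.
With 4 mandatory successors out of 6 operations total, the latest slot for B is 6−4 = 2, and it's reachable by doing all non-successors before B.

2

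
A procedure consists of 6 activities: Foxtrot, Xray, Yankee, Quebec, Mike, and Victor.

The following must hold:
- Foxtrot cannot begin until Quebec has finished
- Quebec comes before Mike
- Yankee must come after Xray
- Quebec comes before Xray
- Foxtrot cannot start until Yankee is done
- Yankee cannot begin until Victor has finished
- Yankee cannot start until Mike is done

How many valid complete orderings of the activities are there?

8

2 activities have no prerequisites (Quebec, Victor), so any of them could come first.
Enumerating by repeatedly choosing an available activity (one whose prerequisites are all placed) gives 8 distinct complete orderings.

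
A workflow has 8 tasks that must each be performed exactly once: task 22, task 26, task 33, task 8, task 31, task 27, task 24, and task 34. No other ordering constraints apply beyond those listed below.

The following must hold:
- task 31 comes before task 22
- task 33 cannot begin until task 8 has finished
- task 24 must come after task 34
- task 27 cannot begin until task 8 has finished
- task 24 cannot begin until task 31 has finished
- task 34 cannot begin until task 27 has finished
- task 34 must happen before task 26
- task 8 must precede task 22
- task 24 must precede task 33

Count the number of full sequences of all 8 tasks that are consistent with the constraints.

The tasks with no prerequisites are task 8, task 31; any of them can be placed first.
Systematically extending each partial ordering one task at a time and counting, there are 66 complete orderings.

66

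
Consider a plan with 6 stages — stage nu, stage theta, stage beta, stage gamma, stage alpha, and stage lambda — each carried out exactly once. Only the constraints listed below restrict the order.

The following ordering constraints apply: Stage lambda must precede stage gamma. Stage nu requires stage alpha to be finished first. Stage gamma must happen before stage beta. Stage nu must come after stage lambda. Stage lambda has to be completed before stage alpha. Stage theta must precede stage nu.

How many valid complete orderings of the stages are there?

2 stages have no prerequisites (stage theta, stage lambda), so any of them could come first.
Enumerating by repeatedly choosing an available stage (one whose prerequisites are all placed) gives 26 distinct complete orderings.

26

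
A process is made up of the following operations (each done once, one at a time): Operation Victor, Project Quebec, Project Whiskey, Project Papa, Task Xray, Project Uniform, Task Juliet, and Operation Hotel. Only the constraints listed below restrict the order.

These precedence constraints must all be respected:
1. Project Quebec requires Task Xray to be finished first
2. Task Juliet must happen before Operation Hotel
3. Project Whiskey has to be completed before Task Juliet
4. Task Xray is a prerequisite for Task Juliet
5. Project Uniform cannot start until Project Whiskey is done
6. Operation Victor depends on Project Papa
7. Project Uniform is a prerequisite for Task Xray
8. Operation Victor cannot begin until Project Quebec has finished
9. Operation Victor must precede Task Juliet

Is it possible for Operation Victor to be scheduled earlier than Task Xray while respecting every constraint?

No

Following Task Xray → Project Quebec → Operation Victor, Task Xray must precede Operation Victor in every valid ordering.
Hence Operation Victor can never be scheduled before Task Xray.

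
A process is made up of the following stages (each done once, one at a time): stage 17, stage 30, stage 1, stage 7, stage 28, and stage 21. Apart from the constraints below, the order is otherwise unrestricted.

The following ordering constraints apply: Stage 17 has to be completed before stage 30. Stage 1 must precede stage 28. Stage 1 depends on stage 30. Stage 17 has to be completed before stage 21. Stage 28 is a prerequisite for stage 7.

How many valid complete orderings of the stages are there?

Stage 17 is the only stage with nothing required before it, so every ordering starts there.
Systematically extending each partial ordering one stage at a time and counting, there are 5 complete orderings.

5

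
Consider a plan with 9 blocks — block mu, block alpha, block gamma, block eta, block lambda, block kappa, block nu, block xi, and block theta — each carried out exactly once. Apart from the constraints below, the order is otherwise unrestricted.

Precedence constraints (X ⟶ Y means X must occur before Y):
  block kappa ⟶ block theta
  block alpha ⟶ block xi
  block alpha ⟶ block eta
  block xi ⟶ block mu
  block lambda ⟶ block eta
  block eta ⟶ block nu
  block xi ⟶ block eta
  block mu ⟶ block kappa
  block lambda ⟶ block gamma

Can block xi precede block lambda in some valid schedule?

Yes

The constraints leave block xi and block lambda unordered relative to each other; nothing requires block lambda earlier.
That means at least one valid schedule has block xi before block lambda.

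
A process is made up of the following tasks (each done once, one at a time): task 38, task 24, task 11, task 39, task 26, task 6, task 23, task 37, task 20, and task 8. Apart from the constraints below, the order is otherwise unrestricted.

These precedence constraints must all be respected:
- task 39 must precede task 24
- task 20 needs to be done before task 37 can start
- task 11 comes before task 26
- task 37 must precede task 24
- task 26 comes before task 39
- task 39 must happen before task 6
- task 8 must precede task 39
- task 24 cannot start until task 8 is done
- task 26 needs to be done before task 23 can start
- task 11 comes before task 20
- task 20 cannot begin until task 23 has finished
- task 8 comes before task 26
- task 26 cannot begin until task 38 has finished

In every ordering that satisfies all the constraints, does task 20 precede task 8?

No

The constraints actually force task 8 before task 20 (via task 8 → task 26 → task 23 → task 20), not the other way around.
So task 20 never precedes task 8.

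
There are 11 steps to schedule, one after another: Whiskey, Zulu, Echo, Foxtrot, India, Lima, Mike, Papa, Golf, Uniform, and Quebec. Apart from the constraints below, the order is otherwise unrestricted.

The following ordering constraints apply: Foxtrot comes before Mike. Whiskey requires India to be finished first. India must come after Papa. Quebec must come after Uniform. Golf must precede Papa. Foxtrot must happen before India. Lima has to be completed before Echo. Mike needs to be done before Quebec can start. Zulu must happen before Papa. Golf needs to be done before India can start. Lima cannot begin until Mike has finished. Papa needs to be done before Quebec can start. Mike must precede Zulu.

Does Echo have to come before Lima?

In fact the dependencies run the other way: Lima → Echo.
So Echo never precedes Lima.

No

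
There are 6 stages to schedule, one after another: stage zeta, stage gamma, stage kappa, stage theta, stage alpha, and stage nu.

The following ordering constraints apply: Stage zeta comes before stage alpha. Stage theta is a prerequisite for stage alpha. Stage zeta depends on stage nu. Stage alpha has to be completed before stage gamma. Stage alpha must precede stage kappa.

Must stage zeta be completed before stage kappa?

Tracing the constraints gives a chain: stage zeta → stage alpha → stage kappa.
So stage zeta must precede stage kappa in any valid ordering.

Yes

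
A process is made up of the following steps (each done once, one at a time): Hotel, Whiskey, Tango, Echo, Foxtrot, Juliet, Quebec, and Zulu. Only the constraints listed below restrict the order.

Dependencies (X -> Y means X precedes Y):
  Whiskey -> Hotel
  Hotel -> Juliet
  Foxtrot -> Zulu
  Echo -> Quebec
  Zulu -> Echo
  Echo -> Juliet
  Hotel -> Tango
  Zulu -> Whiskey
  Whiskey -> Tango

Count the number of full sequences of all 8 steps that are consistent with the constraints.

Only Foxtrot has no prerequisites, so it must go first.
Counting all ways to extend the partial order to a total order gives 26.

26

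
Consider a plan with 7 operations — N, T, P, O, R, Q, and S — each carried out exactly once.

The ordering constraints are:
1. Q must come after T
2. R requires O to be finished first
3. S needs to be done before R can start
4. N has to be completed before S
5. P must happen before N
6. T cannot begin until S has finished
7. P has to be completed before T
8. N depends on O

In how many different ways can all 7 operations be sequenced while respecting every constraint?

2 operations have no prerequisites (P, O), so any of them could come first.
Systematically extending each partial ordering one operation at a time and counting, there are 6 complete orderings.

6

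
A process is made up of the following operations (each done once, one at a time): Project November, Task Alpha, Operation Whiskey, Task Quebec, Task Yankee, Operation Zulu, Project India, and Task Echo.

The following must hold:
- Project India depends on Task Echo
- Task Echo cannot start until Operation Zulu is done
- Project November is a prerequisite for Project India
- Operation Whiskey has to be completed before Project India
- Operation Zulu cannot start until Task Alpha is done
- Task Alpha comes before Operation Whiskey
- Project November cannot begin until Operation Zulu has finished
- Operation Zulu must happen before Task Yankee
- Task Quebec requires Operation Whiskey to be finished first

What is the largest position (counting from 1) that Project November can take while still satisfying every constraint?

The only operation forced after Project November (directly or by a chain) is Project India.
With 1 mandatory successor out of 8 operations total, the latest slot for Project November is 8−1 = 7, and it's reachable by doing all non-successors before Project November.

7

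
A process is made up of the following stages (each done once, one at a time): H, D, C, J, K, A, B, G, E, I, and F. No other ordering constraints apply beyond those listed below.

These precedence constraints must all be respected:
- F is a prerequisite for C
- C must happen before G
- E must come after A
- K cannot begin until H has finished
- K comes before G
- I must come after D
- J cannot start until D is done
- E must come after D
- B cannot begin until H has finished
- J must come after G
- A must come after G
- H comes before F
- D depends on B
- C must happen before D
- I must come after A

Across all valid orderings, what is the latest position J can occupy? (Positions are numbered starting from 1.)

11

J has no required successors, so nothing stops it from going last (position 11).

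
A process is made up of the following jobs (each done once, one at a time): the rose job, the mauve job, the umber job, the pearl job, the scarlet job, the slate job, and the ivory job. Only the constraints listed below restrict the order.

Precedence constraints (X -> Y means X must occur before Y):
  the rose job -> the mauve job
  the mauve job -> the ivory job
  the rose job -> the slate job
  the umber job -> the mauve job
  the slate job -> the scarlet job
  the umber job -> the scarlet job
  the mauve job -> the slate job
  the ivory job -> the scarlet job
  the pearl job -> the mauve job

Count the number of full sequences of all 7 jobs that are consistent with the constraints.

12

3 jobs have no prerequisites (the rose job, the umber job, the pearl job), so any of them could come first.
Enumerating by repeatedly choosing an available job (one whose prerequisites are all placed) gives 12 distinct complete orderings.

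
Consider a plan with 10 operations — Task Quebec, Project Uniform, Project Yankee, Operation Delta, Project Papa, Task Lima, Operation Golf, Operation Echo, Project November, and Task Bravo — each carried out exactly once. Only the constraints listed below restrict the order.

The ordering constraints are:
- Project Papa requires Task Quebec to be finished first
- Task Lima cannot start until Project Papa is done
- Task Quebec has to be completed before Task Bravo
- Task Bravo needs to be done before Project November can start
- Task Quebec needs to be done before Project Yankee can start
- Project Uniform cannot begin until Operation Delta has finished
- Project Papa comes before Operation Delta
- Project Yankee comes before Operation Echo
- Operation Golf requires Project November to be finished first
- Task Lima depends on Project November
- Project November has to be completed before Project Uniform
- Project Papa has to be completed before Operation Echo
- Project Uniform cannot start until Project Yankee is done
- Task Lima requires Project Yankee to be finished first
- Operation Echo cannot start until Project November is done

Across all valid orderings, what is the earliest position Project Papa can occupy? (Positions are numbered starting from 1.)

The only operation forced before Project Papa (directly or transitively) is Task Quebec.
So at minimum 1 operation comes before Project Papa, putting Project Papa no earlier than position 2. That position is achievable by scheduling exactly that predecessor first.

2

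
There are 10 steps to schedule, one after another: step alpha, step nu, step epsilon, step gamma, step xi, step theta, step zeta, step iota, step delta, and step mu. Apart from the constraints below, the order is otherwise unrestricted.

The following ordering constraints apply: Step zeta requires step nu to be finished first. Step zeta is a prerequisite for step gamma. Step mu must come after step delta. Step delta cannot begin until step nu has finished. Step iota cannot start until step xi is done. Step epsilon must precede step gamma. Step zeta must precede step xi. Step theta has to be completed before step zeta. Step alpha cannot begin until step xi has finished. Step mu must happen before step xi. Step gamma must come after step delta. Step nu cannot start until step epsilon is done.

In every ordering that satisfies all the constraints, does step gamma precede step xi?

Nothing in the constraints links step gamma and step xi; they are unordered relative to each other.
A valid ordering placing step xi before step gamma exists, so the answer is no.

No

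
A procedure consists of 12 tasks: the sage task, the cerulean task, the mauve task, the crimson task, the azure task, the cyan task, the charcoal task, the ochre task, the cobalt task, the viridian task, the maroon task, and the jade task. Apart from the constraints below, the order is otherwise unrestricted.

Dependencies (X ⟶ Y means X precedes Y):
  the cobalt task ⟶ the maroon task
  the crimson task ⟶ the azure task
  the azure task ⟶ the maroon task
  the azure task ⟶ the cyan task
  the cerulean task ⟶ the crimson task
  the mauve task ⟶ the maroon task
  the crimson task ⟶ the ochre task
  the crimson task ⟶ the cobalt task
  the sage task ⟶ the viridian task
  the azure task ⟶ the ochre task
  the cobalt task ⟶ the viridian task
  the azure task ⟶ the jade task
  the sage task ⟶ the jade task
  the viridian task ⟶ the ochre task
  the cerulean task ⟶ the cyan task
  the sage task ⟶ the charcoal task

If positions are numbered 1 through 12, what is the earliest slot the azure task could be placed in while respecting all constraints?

3

Working backwards through the constraints from the azure task, its full set of required predecessors is the cerulean task, the crimson task — 2 of them.
So at minimum 2 tasks come before the azure task, putting the azure task no earlier than position 3. That position is achievable by scheduling exactly those predecessors first.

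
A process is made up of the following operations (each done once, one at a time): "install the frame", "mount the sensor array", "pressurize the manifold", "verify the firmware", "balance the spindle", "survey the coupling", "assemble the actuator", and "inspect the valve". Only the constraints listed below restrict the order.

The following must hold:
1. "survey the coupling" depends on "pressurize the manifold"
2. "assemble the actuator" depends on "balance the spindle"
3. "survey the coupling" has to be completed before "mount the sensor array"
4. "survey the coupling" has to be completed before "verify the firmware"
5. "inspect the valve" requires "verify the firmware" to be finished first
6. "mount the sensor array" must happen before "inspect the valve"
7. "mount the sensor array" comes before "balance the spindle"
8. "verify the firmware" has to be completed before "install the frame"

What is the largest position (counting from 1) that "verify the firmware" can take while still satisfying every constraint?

Following every chain forward from "verify the firmware", the operations that must come later are "install the frame", "inspect the valve" — 2 of them.
With 2 mandatory successors out of 8 operations total, the latest slot for "verify the firmware" is 8−2 = 6, and it's reachable by doing all non-successors before "verify the firmware".

6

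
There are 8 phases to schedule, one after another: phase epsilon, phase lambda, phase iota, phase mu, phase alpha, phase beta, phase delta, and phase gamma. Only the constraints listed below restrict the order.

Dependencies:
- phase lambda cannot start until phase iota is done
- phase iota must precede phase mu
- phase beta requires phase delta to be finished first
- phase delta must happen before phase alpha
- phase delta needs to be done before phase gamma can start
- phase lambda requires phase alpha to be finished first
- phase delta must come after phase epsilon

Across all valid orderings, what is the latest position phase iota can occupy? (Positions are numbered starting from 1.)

6

Following every chain forward from phase iota, the phases that must come later are phase lambda, phase mu — 2 of them.
With 2 mandatory successors out of 8 phases total, the latest slot for phase iota is 8−2 = 6, and it's reachable by doing all non-successors before phase iota.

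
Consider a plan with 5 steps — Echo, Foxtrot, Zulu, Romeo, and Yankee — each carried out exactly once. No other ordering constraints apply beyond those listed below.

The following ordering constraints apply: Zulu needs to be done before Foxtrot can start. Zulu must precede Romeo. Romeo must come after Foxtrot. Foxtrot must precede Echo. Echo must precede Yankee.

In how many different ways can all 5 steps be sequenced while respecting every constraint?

Only Zulu has no prerequisites, so it must go first.
Systematically extending each partial ordering one step at a time and counting, there are 3 complete orderings.

3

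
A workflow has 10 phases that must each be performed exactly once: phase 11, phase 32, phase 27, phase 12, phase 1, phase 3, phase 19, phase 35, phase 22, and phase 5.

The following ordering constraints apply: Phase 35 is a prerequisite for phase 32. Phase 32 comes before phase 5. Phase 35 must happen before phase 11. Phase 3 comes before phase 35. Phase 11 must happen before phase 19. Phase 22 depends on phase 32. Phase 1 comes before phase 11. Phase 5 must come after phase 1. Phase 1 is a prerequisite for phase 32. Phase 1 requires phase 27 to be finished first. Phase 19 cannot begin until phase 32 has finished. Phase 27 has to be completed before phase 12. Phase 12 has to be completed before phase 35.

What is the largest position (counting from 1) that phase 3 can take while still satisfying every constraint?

Every phase that must follow phase 3 has to come after it. Tracing all chains starting from phase 3, those phases are: phase 11, phase 32, phase 19, phase 35, phase 22, phase 5 — 6 in total.
So at least 6 phases follow phase 3, putting phase 3 no later than position 4. That position is achievable by scheduling everything else first.

4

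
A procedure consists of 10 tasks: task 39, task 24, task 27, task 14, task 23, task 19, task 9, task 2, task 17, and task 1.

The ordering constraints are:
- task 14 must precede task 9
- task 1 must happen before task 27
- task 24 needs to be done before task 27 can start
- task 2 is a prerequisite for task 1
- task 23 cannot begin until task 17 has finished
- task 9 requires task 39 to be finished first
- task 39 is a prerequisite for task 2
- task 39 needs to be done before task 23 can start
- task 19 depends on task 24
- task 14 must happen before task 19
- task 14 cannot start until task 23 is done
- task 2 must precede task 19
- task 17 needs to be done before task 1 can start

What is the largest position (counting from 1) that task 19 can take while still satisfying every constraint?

10

No constraint forces any task after task 19, so it can be placed last, in position 10.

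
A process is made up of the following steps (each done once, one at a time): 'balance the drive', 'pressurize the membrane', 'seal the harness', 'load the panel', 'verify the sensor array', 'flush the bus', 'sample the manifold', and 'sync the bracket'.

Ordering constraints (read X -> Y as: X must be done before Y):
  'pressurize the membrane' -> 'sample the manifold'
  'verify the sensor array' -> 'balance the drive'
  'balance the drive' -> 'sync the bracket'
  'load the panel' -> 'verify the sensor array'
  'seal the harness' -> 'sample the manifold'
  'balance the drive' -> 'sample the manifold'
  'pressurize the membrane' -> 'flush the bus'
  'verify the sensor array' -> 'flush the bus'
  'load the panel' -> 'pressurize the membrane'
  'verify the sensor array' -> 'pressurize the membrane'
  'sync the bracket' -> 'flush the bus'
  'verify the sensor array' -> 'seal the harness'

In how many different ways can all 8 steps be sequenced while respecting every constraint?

33

'load the panel' is the only step with nothing required before it, so every ordering starts there.
Enumerating by repeatedly choosing an available step (one whose prerequisites are all placed) gives 33 distinct complete orderings.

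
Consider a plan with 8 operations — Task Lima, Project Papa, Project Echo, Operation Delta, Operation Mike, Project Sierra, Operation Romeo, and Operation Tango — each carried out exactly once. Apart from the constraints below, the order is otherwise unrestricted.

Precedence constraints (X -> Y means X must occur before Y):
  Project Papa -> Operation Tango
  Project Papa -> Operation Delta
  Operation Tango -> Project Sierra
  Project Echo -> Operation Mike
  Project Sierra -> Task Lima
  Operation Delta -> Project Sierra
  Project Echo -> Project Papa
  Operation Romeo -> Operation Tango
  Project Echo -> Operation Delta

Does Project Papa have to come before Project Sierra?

There is a constraint chain Project Papa → Operation Delta → Project Sierra.
Hence Project Papa necessarily comes before Project Sierra.

Yes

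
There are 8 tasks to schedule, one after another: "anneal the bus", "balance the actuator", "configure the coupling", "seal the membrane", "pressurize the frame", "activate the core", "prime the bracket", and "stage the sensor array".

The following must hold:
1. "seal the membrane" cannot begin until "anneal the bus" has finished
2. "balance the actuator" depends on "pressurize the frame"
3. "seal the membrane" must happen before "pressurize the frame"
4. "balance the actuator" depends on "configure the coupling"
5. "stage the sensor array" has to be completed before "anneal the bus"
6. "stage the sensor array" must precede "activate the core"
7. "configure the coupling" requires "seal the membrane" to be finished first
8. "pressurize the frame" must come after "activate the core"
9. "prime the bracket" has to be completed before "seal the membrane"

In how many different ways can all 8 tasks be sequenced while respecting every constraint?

The tasks with no prerequisites are "prime the bracket", "stage the sensor array"; any of them can be placed first.
Counting all ways to extend the partial order to a total order gives 25.

25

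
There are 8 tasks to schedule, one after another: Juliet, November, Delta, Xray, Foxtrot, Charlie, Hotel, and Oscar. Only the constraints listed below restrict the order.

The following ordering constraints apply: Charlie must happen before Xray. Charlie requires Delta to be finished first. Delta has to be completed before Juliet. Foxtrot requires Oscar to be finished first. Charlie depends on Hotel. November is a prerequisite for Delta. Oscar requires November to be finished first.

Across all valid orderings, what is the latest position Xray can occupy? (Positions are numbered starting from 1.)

Xray has no required successors, so nothing stops it from going last (position 8).

8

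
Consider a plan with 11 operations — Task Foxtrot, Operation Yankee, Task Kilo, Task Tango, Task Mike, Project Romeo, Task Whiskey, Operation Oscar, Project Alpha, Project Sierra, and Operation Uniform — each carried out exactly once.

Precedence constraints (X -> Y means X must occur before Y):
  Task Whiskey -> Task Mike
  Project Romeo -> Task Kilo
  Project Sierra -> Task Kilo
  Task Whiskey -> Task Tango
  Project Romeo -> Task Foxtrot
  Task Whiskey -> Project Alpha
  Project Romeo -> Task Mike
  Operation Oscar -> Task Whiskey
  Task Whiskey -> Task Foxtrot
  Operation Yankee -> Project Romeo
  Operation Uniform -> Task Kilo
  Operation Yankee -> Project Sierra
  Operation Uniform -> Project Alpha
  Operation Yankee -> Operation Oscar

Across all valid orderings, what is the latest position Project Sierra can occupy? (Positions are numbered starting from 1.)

The only operation forced after Project Sierra (directly or by a chain) is Task Kilo.
With 1 mandatory successor out of 11 operations total, the latest slot for Project Sierra is 11−1 = 10, and it's reachable by doing all non-successors before Project Sierra.

10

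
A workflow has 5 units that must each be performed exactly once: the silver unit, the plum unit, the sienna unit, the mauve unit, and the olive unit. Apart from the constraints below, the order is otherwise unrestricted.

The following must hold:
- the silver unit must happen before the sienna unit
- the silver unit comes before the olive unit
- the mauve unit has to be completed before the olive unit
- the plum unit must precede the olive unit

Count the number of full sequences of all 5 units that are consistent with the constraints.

3 units have no prerequisites (the silver unit, the plum unit, the mauve unit), so any of them could come first.
Systematically extending each partial ordering one unit at a time and counting, there are 18 complete orderings.

18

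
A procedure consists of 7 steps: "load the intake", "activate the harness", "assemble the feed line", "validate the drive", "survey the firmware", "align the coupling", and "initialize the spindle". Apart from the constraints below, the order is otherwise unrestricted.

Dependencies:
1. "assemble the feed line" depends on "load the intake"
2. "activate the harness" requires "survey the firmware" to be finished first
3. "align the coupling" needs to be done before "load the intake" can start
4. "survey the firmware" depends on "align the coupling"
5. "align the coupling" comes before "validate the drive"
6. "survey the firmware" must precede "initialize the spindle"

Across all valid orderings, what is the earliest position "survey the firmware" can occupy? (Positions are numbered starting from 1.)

2

The only step forced before "survey the firmware" (directly or transitively) is "align the coupling".
So at minimum 1 step comes before "survey the firmware", putting "survey the firmware" no earlier than position 2. That position is achievable by scheduling exactly that predecessor first.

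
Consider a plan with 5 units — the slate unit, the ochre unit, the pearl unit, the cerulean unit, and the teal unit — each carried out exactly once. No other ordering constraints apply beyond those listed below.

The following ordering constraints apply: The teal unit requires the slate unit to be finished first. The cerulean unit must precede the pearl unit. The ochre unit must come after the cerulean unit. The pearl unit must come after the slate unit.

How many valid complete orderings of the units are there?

16

The units with no prerequisites are the slate unit, the cerulean unit; any of them can be placed first.
Enumerating by repeatedly choosing an available unit (one whose prerequisites are all placed) gives 16 distinct complete orderings.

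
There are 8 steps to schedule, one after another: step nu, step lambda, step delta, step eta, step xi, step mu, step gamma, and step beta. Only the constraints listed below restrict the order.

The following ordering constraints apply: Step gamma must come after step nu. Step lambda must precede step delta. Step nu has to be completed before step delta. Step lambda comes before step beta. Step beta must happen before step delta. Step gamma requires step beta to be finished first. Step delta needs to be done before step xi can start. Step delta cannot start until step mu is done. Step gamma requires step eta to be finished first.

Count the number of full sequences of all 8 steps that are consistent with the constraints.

4 steps have no prerequisites (step nu, step lambda, step eta, step mu), so any of them could come first.
Counting all ways to extend the partial order to a total order gives 228.

228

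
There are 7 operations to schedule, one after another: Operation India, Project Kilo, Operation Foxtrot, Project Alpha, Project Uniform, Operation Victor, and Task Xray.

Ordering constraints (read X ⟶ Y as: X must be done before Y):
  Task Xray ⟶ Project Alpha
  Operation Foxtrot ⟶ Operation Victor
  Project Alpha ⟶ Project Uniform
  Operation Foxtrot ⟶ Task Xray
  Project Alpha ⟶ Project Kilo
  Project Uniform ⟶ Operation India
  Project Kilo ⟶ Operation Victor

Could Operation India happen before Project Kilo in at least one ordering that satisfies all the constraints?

Yes

The constraints leave Operation India and Project Kilo unordered relative to each other; nothing requires Project Kilo earlier.
That means at least one valid schedule has Operation India before Project Kilo.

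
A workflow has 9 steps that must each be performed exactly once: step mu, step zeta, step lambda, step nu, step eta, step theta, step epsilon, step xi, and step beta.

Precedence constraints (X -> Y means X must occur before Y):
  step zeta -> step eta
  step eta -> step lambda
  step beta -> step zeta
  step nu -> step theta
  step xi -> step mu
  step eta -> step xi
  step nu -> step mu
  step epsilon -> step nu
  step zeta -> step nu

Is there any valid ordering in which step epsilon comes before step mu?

Step epsilon is actually forced before step mu by the constraints, so certainly some valid ordering has step epsilon first.

Yes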